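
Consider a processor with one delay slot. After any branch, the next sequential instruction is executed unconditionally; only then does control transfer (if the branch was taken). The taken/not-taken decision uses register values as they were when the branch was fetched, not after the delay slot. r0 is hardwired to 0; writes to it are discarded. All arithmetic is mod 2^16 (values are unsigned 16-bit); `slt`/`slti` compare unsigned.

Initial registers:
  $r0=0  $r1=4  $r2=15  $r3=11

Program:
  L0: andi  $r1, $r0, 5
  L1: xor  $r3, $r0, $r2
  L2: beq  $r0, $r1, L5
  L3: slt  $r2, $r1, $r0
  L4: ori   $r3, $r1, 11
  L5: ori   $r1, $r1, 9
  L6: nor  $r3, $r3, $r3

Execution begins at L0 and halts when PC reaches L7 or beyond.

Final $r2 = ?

#0 andi  $r1, $r0, 5 ; 0/0/15/11
#1 xor  $r3, $r0, $r2 ; 0/0/15/15
#2 beq  $r0, $r1, L5 ; 0/0/15/15 ; →target
#3 slt  $r2, $r1, $r0 ; 0/0/0/15
#5 ori   $r1, $r1, 9 ; 0/9/0/15
#6 nor  $r3, $r3, $r3 ; 0/9/0/65520

0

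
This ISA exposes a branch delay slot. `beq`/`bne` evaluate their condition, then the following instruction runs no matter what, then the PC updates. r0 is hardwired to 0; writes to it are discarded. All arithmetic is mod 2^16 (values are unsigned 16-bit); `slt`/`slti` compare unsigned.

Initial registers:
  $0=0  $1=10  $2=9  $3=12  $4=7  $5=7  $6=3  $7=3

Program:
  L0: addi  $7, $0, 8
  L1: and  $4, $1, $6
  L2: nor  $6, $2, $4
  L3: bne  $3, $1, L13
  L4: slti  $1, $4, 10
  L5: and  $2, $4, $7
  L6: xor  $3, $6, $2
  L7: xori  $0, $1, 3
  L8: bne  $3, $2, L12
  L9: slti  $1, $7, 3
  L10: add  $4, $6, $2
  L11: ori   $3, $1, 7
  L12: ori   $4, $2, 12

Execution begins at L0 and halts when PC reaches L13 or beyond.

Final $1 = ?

PC=0  addi  $7, $0, 8        | $0=0 $1=10 $2=9 $3=12 $4=7 $5=7 $6=3 $7=8
PC=1  and  $4, $1, $6        | $0=0 $1=10 $2=9 $3=12 $4=2 $5=7 $6=3 $7=8
PC=2  nor  $6, $2, $4        | $0=0 $1=10 $2=9 $3=12 $4=2 $5=7 $6=65524 $7=8
PC=3  bne  $3, $1, L13       | $0=0 $1=10 $2=9 $3=12 $4=2 $5=7 $6=65524 $7=8  [TAKEN]
PC=4  slti  $1, $4, 10       | $0=0 $1=1 $2=9 $3=12 $4=2 $5=7 $6=65524 $7=8

1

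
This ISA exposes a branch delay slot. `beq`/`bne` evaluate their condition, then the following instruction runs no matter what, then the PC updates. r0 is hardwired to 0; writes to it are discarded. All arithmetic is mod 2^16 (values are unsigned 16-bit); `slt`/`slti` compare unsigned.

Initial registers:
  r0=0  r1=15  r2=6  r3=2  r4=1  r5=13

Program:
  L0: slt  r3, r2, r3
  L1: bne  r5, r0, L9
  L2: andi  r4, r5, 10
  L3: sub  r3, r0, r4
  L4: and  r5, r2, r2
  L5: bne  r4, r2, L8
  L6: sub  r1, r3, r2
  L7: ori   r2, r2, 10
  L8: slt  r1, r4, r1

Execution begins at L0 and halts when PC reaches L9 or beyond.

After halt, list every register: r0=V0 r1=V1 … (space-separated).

PC=0  slt  r3, r2, r3        | r0=0 r1=15 r2=6 r3=0 r4=1 r5=13
PC=1  bne  r5, r0, L9        | r0=0 r1=15 r2=6 r3=0 r4=1 r5=13  [TAKEN]
PC=2  andi  r4, r5, 10       | r0=0 r1=15 r2=6 r3=0 r4=8 r5=13

r0=0 r1=15 r2=6 r3=0 r4=8 r5=13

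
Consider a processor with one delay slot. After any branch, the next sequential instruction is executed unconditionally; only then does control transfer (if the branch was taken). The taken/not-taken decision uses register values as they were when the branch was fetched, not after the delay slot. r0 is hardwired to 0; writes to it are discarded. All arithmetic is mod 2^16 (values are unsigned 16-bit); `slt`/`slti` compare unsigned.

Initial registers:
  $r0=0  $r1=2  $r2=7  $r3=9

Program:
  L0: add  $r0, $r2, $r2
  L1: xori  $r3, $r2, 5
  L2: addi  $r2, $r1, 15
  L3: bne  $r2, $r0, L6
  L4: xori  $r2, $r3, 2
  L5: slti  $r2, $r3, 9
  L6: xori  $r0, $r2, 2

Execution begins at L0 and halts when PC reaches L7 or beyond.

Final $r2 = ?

[0] add  $r0, $r2, $r2  →  {$r0:0, $r1:2, $r2:7, $r3:9}
[1] xori  $r3, $r2, 5  →  {$r0:0, $r1:2, $r2:7, $r3:2}
[2] addi  $r2, $r1, 15  →  {$r0:0, $r1:2, $r2:17, $r3:2}
[3] bne  $r2, $r0, L6  →  {$r0:0, $r1:2, $r2:17, $r3:2}  ⟨branch taken⟩
[4] xori  $r2, $r3, 2  →  {$r0:0, $r1:2, $r2:0, $r3:2}
[6] xori  $r0, $r2, 2  →  {$r0:0, $r1:2, $r2:0, $r3:2}

0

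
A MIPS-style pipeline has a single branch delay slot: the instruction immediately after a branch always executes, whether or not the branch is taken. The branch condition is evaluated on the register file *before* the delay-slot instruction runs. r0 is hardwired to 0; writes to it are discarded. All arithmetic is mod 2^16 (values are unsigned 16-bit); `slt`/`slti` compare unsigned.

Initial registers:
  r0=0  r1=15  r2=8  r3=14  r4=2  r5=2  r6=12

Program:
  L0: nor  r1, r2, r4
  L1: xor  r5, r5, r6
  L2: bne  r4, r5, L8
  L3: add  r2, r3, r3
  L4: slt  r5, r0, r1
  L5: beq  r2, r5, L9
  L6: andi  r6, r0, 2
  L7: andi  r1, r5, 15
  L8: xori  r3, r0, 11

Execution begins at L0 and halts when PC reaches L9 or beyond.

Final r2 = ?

PC=0  nor  r1, r2, r4        | r0=0 r1=65525 r2=8 r3=14 r4=2 r5=2 r6=12
PC=1  xor  r5, r5, r6        | r0=0 r1=65525 r2=8 r3=14 r4=2 r5=14 r6=12
PC=2  bne  r4, r5, L8        | r0=0 r1=65525 r2=8 r3=14 r4=2 r5=14 r6=12  [TAKEN]
PC=3  add  r2, r3, r3        | r0=0 r1=65525 r2=28 r3=14 r4=2 r5=14 r6=12
PC=8  xori  r3, r0, 11       | r0=0 r1=65525 r2=28 r3=11 r4=2 r5=14 r6=12

28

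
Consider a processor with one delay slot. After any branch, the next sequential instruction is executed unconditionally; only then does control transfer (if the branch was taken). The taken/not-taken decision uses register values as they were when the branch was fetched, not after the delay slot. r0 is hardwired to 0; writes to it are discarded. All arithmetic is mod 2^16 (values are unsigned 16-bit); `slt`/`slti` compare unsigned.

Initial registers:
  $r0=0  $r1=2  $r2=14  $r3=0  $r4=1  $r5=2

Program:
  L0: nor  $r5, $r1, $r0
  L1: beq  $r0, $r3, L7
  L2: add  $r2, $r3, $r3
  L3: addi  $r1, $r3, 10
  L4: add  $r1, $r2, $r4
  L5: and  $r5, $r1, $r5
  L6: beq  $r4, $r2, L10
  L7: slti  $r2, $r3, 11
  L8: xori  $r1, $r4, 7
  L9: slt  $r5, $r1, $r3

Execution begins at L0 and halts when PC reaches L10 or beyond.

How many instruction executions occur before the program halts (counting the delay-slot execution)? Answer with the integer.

[0] nor  $r5, $r1, $r0  →  {$r0:0, $r1:2, $r2:14, $r3:0, $r4:1, $r5:65533}
[1] beq  $r0, $r3, L7  →  {$r0:0, $r1:2, $r2:14, $r3:0, $r4:1, $r5:65533}  ⟨branch taken⟩
[2] add  $r2, $r3, $r3  →  {$r0:0, $r1:2, $r2:0, $r3:0, $r4:1, $r5:65533}
[7] slti  $r2, $r3, 11  →  {$r0:0, $r1:2, $r2:1, $r3:0, $r4:1, $r5:65533}
[8] xori  $r1, $r4, 7  →  {$r0:0, $r1:6, $r2:1, $r3:0, $r4:1, $r5:65533}
[9] slt  $r5, $r1, $r3  →  {$r0:0, $r1:6, $r2:1, $r3:0, $r4:1, $r5:0}

6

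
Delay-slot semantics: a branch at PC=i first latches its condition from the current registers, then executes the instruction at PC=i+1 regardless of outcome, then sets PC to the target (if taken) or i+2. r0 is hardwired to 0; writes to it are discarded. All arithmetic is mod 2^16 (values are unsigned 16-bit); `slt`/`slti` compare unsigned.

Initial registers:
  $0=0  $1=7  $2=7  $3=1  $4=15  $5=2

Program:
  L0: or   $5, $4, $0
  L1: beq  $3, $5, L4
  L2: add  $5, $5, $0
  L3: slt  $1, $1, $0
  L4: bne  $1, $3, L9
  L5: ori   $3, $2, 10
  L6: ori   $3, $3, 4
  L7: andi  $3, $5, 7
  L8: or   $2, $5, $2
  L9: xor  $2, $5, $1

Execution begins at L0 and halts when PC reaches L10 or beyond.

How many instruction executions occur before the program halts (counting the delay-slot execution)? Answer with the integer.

  step pc=0: or   $5, $4, $0  regs=(0,7,7,1,15,15)
  step pc=1: beq  $3, $5, L4  cond=F  regs=(0,7,7,1,15,15)
  step pc=2: add  $5, $5, $0  regs=(0,7,7,1,15,15)
  step pc=3: slt  $1, $1, $0  regs=(0,0,7,1,15,15)
  step pc=4: bne  $1, $3, L9  cond=T  regs=(0,0,7,1,15,15)
  step pc=5: ori   $3, $2, 10  regs=(0,0,7,15,15,15)
  step pc=9: xor  $2, $5, $1  regs=(0,0,15,15,15,15)

7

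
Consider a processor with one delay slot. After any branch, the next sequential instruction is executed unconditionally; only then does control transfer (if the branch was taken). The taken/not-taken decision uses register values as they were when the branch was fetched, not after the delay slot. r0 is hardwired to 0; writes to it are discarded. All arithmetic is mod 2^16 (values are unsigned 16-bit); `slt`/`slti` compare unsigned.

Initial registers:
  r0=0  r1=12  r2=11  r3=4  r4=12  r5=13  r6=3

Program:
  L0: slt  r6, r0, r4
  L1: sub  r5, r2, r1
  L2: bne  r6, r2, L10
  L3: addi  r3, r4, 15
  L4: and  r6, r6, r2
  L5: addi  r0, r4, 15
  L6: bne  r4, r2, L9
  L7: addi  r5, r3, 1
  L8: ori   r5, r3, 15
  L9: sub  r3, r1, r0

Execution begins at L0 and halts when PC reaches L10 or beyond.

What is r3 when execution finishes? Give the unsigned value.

27

#0 slt  r6, r0, r4 ; 0/12/11/4/12/13/1
#1 sub  r5, r2, r1 ; 0/12/11/4/12/65535/1
#2 bne  r6, r2, L10 ; 0/12/11/4/12/65535/1 ; →target
#3 addi  r3, r4, 15 ; 0/12/11/27/12/65535/1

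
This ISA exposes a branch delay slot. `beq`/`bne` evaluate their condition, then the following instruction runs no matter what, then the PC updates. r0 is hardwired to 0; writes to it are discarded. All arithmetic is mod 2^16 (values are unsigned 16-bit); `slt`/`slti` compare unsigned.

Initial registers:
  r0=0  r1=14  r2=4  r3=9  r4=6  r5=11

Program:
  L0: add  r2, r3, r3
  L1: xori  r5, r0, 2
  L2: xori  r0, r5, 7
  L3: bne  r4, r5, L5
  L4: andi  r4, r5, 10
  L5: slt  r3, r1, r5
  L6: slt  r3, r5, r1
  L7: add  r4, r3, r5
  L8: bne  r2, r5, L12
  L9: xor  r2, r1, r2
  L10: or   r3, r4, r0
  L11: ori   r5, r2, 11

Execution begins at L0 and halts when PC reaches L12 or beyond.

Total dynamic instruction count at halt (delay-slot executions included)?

#0 add  r2, r3, r3 ; 0/14/18/9/6/11
#1 xori  r5, r0, 2 ; 0/14/18/9/6/2
#2 xori  r0, r5, 7 ; 0/14/18/9/6/2
#3 bne  r4, r5, L5 ; 0/14/18/9/6/2 ; →target
#4 andi  r4, r5, 10 ; 0/14/18/9/2/2
#5 slt  r3, r1, r5 ; 0/14/18/0/2/2
#6 slt  r3, r5, r1 ; 0/14/18/1/2/2
#7 add  r4, r3, r5 ; 0/14/18/1/3/2
#8 bne  r2, r5, L12 ; 0/14/18/1/3/2 ; →target
#9 xor  r2, r1, r2 ; 0/14/28/1/3/2

10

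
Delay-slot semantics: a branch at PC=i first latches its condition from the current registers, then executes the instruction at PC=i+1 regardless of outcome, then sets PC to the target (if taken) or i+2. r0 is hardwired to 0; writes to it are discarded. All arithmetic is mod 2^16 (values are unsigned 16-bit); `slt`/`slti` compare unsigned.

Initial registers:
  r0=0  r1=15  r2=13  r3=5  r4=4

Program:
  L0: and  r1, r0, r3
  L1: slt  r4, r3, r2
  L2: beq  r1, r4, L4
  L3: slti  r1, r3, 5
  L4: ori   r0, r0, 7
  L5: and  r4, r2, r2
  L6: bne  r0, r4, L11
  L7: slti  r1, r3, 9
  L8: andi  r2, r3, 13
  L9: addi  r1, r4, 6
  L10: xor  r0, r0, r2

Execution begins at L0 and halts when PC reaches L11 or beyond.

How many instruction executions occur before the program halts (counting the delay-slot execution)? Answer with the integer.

#0 and  r1, r0, r3 ; 0/0/13/5/4
#1 slt  r4, r3, r2 ; 0/0/13/5/1
#2 beq  r1, r4, L4 ; 0/0/13/5/1 ; →fallthru
#3 slti  r1, r3, 5 ; 0/0/13/5/1
#4 ori   r0, r0, 7 ; 0/0/13/5/1
#5 and  r4, r2, r2 ; 0/0/13/5/13
#6 bne  r0, r4, L11 ; 0/0/13/5/13 ; →target
#7 slti  r1, r3, 9 ; 0/1/13/5/13

8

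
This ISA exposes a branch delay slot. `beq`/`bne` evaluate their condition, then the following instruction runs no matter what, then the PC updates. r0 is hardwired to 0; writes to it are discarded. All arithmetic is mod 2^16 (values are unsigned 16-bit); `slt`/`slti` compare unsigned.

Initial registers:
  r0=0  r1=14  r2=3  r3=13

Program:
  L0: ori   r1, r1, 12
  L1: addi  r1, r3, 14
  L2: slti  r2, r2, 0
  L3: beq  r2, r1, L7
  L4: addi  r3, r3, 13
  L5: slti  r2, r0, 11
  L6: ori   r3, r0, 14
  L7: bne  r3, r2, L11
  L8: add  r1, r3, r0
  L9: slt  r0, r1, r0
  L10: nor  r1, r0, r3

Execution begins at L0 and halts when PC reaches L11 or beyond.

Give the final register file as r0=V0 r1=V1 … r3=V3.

r0=0 r1=14 r2=1 r3=14

PC=0  ori   r1, r1, 12       | r0=0 r1=14 r2=3 r3=13
PC=1  addi  r1, r3, 14       | r0=0 r1=27 r2=3 r3=13
PC=2  slti  r2, r2, 0        | r0=0 r1=27 r2=0 r3=13
PC=3  beq  r2, r1, L7        | r0=0 r1=27 r2=0 r3=13  [not taken]
PC=4  addi  r3, r3, 13       | r0=0 r1=27 r2=0 r3=26
PC=5  slti  r2, r0, 11       | r0=0 r1=27 r2=1 r3=26
PC=6  ori   r3, r0, 14       | r0=0 r1=27 r2=1 r3=14
PC=7  bne  r3, r2, L11       | r0=0 r1=27 r2=1 r3=14  [TAKEN]
PC=8  add  r1, r3, r0        | r0=0 r1=14 r2=1 r3=14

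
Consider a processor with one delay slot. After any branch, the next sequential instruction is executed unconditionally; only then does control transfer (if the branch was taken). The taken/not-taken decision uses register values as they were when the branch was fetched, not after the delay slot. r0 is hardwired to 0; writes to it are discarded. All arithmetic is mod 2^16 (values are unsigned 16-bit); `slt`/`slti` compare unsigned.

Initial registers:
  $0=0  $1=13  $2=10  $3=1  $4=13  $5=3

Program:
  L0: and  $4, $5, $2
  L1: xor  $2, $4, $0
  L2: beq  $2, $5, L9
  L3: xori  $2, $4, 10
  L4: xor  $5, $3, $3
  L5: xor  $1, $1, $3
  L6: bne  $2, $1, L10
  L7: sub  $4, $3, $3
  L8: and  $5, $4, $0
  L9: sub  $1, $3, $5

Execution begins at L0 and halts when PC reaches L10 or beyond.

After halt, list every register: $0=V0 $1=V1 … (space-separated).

$0=0 $1=12 $2=8 $3=1 $4=0 $5=0

[0] and  $4, $5, $2  →  {$0:0, $1:13, $2:10, $3:1, $4:2, $5:3}
[1] xor  $2, $4, $0  →  {$0:0, $1:13, $2:2, $3:1, $4:2, $5:3}
[2] beq  $2, $5, L9  →  {$0:0, $1:13, $2:2, $3:1, $4:2, $5:3}  ⟨branch fallthrough⟩
[3] xori  $2, $4, 10  →  {$0:0, $1:13, $2:8, $3:1, $4:2, $5:3}
[4] xor  $5, $3, $3  →  {$0:0, $1:13, $2:8, $3:1, $4:2, $5:0}
[5] xor  $1, $1, $3  →  {$0:0, $1:12, $2:8, $3:1, $4:2, $5:0}
[6] bne  $2, $1, L10  →  {$0:0, $1:12, $2:8, $3:1, $4:2, $5:0}  ⟨branch taken⟩
[7] sub  $4, $3, $3  →  {$0:0, $1:12, $2:8, $3:1, $4:0, $5:0}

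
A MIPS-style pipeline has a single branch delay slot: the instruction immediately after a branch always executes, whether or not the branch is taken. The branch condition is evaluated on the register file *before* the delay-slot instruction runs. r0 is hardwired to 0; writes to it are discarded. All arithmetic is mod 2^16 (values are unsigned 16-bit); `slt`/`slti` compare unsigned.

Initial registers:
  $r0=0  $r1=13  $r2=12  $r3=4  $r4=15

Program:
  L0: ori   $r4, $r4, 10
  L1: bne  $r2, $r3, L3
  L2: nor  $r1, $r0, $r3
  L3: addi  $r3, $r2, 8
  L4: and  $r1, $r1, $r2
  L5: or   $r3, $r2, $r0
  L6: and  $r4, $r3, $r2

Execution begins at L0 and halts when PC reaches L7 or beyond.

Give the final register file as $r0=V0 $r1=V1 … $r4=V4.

[0] ori   $r4, $r4, 10  →  {$r0:0, $r1:13, $r2:12, $r3:4, $r4:15}
[1] bne  $r2, $r3, L3  →  {$r0:0, $r1:13, $r2:12, $r3:4, $r4:15}  ⟨branch taken⟩
[2] nor  $r1, $r0, $r3  →  {$r0:0, $r1:65531, $r2:12, $r3:4, $r4:15}
[3] addi  $r3, $r2, 8  →  {$r0:0, $r1:65531, $r2:12, $r3:20, $r4:15}
[4] and  $r1, $r1, $r2  →  {$r0:0, $r1:8, $r2:12, $r3:20, $r4:15}
[5] or   $r3, $r2, $r0  →  {$r0:0, $r1:8, $r2:12, $r3:12, $r4:15}
[6] and  $r4, $r3, $r2  →  {$r0:0, $r1:8, $r2:12, $r3:12, $r4:12}

$r0=0 $r1=8 $r2=12 $r3=12 $r4=12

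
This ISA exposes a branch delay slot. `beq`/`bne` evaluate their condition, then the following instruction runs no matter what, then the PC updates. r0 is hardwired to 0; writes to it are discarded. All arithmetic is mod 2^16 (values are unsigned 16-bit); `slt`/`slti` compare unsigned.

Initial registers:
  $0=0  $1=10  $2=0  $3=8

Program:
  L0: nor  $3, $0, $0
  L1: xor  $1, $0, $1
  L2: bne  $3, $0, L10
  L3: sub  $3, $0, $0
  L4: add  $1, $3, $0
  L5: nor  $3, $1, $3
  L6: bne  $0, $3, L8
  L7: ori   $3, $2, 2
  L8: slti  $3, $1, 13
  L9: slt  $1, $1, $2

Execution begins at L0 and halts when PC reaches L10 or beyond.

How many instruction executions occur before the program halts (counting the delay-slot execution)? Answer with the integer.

[0] nor  $3, $0, $0  →  {$0:0, $1:10, $2:0, $3:65535}
[1] xor  $1, $0, $1  →  {$0:0, $1:10, $2:0, $3:65535}
[2] bne  $3, $0, L10  →  {$0:0, $1:10, $2:0, $3:65535}  ⟨branch taken⟩
[3] sub  $3, $0, $0  →  {$0:0, $1:10, $2:0, $3:0}

4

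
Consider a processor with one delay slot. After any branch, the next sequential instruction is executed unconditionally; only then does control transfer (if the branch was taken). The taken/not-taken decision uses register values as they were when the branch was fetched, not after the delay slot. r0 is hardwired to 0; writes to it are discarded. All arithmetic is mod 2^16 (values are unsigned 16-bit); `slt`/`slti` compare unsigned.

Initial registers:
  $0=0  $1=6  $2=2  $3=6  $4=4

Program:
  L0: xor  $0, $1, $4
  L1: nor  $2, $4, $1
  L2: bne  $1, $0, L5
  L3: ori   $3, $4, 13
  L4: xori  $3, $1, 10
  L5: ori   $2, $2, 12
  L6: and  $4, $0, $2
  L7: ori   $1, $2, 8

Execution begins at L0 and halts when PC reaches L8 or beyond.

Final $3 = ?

PC=0  xor  $0, $1, $4        | $0=0 $1=6 $2=2 $3=6 $4=4
PC=1  nor  $2, $4, $1        | $0=0 $1=6 $2=65529 $3=6 $4=4
PC=2  bne  $1, $0, L5        | $0=0 $1=6 $2=65529 $3=6 $4=4  [TAKEN]
PC=3  ori   $3, $4, 13       | $0=0 $1=6 $2=65529 $3=13 $4=4
PC=5  ori   $2, $2, 12       | $0=0 $1=6 $2=65533 $3=13 $4=4
PC=6  and  $4, $0, $2        | $0=0 $1=6 $2=65533 $3=13 $4=0
PC=7  ori   $1, $2, 8        | $0=0 $1=65533 $2=65533 $3=13 $4=0

13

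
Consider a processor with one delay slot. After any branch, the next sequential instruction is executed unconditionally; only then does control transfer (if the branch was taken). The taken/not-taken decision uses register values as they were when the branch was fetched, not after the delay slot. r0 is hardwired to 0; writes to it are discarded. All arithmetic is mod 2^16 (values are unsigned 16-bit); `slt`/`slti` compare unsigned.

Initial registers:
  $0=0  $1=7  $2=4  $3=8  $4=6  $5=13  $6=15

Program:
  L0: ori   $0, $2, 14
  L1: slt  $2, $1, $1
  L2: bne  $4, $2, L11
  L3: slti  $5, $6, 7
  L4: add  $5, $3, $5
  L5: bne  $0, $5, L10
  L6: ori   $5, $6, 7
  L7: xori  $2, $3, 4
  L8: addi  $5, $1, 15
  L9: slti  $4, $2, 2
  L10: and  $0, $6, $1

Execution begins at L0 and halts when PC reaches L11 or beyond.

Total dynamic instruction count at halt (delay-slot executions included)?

PC=0  ori   $0, $2, 14       | $0=0 $1=7 $2=4 $3=8 $4=6 $5=13 $6=15
PC=1  slt  $2, $1, $1        | $0=0 $1=7 $2=0 $3=8 $4=6 $5=13 $6=15
PC=2  bne  $4, $2, L11       | $0=0 $1=7 $2=0 $3=8 $4=6 $5=13 $6=15  [TAKEN]
PC=3  slti  $5, $6, 7        | $0=0 $1=7 $2=0 $3=8 $4=6 $5=0 $6=15

4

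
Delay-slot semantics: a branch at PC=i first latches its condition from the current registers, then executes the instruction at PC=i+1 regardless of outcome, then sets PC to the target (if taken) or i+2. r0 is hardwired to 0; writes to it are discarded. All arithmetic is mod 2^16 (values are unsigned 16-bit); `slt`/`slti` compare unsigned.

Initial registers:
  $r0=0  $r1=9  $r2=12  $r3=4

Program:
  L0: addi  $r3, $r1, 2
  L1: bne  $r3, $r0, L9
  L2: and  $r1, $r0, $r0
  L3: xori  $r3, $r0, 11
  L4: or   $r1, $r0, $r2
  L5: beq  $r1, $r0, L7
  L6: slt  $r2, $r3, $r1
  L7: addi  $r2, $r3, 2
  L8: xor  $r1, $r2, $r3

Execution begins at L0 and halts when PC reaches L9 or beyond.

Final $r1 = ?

0

PC=0  addi  $r3, $r1, 2      | $r0=0 $r1=9 $r2=12 $r3=11
PC=1  bne  $r3, $r0, L9      | $r0=0 $r1=9 $r2=12 $r3=11  [TAKEN]
PC=2  and  $r1, $r0, $r0     | $r0=0 $r1=0 $r2=12 $r3=11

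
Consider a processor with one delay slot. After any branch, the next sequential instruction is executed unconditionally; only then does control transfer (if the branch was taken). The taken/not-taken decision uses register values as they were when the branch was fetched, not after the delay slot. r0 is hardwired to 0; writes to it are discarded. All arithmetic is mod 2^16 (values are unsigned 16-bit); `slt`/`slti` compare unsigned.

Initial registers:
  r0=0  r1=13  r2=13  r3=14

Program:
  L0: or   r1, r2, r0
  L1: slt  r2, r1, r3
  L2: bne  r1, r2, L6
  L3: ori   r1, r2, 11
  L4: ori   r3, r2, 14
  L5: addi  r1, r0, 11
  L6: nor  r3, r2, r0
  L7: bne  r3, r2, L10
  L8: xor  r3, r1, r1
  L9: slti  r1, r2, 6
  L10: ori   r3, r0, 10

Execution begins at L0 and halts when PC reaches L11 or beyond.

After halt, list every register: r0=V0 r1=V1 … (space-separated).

r0=0 r1=11 r2=1 r3=10

#0 or   r1, r2, r0 ; 0/13/13/14
#1 slt  r2, r1, r3 ; 0/13/1/14
#2 bne  r1, r2, L6 ; 0/13/1/14 ; →target
#3 ori   r1, r2, 11 ; 0/11/1/14
#6 nor  r3, r2, r0 ; 0/11/1/65534
#7 bne  r3, r2, L10 ; 0/11/1/65534 ; →target
#8 xor  r3, r1, r1 ; 0/11/1/0
#10 ori   r3, r0, 10 ; 0/11/1/10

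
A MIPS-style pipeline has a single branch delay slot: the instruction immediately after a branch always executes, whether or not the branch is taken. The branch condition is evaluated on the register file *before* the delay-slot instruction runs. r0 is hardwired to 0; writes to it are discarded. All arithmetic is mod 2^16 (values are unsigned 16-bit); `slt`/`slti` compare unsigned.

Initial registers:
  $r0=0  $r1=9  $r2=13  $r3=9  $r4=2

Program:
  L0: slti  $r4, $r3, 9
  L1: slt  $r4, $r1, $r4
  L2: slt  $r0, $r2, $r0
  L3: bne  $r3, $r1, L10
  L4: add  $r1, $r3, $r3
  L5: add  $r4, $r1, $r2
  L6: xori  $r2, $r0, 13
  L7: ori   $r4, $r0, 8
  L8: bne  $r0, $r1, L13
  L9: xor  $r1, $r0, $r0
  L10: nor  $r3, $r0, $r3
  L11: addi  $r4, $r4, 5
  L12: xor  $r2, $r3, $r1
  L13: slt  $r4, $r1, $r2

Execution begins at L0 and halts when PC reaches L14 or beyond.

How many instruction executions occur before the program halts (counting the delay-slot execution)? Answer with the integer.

11

PC=0  slti  $r4, $r3, 9      | $r0=0 $r1=9 $r2=13 $r3=9 $r4=0
PC=1  slt  $r4, $r1, $r4     | $r0=0 $r1=9 $r2=13 $r3=9 $r4=0
PC=2  slt  $r0, $r2, $r0     | $r0=0 $r1=9 $r2=13 $r3=9 $r4=0
PC=3  bne  $r3, $r1, L10     | $r0=0 $r1=9 $r2=13 $r3=9 $r4=0  [not taken]
PC=4  add  $r1, $r3, $r3     | $r0=0 $r1=18 $r2=13 $r3=9 $r4=0
PC=5  add  $r4, $r1, $r2     | $r0=0 $r1=18 $r2=13 $r3=9 $r4=31
PC=6  xori  $r2, $r0, 13     | $r0=0 $r1=18 $r2=13 $r3=9 $r4=31
PC=7  ori   $r4, $r0, 8      | $r0=0 $r1=18 $r2=13 $r3=9 $r4=8
PC=8  bne  $r0, $r1, L13     | $r0=0 $r1=18 $r2=13 $r3=9 $r4=8  [TAKEN]
PC=9  xor  $r1, $r0, $r0     | $r0=0 $r1=0 $r2=13 $r3=9 $r4=8
PC=13 slt  $r4, $r1, $r2     | $r0=0 $r1=0 $r2=13 $r3=9 $r4=1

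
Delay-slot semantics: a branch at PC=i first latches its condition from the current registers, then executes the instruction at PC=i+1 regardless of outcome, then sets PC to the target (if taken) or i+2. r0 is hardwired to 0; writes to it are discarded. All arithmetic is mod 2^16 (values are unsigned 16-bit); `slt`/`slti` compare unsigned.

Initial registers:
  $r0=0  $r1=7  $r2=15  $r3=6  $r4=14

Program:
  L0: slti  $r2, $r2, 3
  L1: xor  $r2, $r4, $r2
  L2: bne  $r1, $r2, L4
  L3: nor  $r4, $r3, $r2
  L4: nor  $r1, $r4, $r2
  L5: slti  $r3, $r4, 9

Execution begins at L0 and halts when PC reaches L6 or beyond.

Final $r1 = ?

  step pc=0: slti  $r2, $r2, 3  regs=(0,7,0,6,14)
  step pc=1: xor  $r2, $r4, $r2  regs=(0,7,14,6,14)
  step pc=2: bne  $r1, $r2, L4  cond=T  regs=(0,7,14,6,14)
  step pc=3: nor  $r4, $r3, $r2  regs=(0,7,14,6,65521)
  step pc=4: nor  $r1, $r4, $r2  regs=(0,0,14,6,65521)
  step pc=5: slti  $r3, $r4, 9  regs=(0,0,14,0,65521)

0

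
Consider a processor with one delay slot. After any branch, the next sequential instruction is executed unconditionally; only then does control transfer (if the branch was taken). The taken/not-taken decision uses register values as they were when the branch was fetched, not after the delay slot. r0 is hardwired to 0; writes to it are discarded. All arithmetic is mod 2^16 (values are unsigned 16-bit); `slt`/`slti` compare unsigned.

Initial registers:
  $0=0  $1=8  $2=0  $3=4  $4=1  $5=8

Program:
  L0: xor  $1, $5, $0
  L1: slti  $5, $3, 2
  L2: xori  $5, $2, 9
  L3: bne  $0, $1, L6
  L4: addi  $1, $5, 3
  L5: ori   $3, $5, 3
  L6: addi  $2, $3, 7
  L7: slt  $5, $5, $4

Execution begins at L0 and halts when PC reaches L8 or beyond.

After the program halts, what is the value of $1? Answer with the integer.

  step pc=0: xor  $1, $5, $0  regs=(0,8,0,4,1,8)
  step pc=1: slti  $5, $3, 2  regs=(0,8,0,4,1,0)
  step pc=2: xori  $5, $2, 9  regs=(0,8,0,4,1,9)
  step pc=3: bne  $0, $1, L6  cond=T  regs=(0,8,0,4,1,9)
  step pc=4: addi  $1, $5, 3  regs=(0,12,0,4,1,9)
  step pc=6: addi  $2, $3, 7  regs=(0,12,11,4,1,9)
  step pc=7: slt  $5, $5, $4  regs=(0,12,11,4,1,0)

12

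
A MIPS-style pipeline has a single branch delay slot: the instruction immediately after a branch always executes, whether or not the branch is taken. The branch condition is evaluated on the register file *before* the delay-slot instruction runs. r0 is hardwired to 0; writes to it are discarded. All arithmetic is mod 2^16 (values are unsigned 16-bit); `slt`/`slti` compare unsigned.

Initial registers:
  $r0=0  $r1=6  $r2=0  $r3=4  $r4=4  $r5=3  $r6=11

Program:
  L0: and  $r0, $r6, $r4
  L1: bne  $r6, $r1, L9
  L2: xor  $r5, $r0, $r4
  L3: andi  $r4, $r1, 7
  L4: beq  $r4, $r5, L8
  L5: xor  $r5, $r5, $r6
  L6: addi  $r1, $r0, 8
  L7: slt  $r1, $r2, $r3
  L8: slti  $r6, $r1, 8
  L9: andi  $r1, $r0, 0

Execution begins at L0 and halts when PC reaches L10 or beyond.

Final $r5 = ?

4

[0] and  $r0, $r6, $r4  →  {$r0:0, $r1:6, $r2:0, $r3:4, $r4:4, $r5:3, $r6:11}
[1] bne  $r6, $r1, L9  →  {$r0:0, $r1:6, $r2:0, $r3:4, $r4:4, $r5:3, $r6:11}  ⟨branch taken⟩
[2] xor  $r5, $r0, $r4  →  {$r0:0, $r1:6, $r2:0, $r3:4, $r4:4, $r5:4, $r6:11}
[9] andi  $r1, $r0, 0  →  {$r0:0, $r1:0, $r2:0, $r3:4, $r4:4, $r5:4, $r6:11}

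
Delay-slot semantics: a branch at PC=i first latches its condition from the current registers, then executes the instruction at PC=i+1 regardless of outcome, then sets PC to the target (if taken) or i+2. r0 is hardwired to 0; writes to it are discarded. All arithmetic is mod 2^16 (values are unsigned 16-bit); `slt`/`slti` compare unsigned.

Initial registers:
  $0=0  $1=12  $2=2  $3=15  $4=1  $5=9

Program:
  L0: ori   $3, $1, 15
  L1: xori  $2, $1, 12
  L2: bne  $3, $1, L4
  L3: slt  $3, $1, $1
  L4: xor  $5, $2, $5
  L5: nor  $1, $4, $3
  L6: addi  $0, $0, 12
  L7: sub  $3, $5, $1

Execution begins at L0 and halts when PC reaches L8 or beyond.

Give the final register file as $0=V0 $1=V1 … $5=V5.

PC=0  ori   $3, $1, 15       | $0=0 $1=12 $2=2 $3=15 $4=1 $5=9
PC=1  xori  $2, $1, 12       | $0=0 $1=12 $2=0 $3=15 $4=1 $5=9
PC=2  bne  $3, $1, L4        | $0=0 $1=12 $2=0 $3=15 $4=1 $5=9  [TAKEN]
PC=3  slt  $3, $1, $1        | $0=0 $1=12 $2=0 $3=0 $4=1 $5=9
PC=4  xor  $5, $2, $5        | $0=0 $1=12 $2=0 $3=0 $4=1 $5=9
PC=5  nor  $1, $4, $3        | $0=0 $1=65534 $2=0 $3=0 $4=1 $5=9
PC=6  addi  $0, $0, 12       | $0=0 $1=65534 $2=0 $3=0 $4=1 $5=9
PC=7  sub  $3, $5, $1        | $0=0 $1=65534 $2=0 $3=11 $4=1 $5=9

$0=0 $1=65534 $2=0 $3=11 $4=1 $5=9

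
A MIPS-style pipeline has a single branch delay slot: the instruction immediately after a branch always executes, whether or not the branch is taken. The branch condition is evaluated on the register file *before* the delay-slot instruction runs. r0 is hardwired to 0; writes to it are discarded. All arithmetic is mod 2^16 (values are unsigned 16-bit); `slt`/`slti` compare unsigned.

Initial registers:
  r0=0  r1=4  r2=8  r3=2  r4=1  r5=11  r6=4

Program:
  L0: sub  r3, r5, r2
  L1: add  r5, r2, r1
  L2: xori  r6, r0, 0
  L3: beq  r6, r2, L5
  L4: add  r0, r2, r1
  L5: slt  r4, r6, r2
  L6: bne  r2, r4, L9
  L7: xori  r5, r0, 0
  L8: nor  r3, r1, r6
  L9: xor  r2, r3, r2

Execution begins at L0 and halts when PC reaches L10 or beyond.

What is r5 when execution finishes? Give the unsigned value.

0

PC=0  sub  r3, r5, r2        | r0=0 r1=4 r2=8 r3=3 r4=1 r5=11 r6=4
PC=1  add  r5, r2, r1        | r0=0 r1=4 r2=8 r3=3 r4=1 r5=12 r6=4
PC=2  xori  r6, r0, 0        | r0=0 r1=4 r2=8 r3=3 r4=1 r5=12 r6=0
PC=3  beq  r6, r2, L5        | r0=0 r1=4 r2=8 r3=3 r4=1 r5=12 r6=0  [not taken]
PC=4  add  r0, r2, r1        | r0=0 r1=4 r2=8 r3=3 r4=1 r5=12 r6=0
PC=5  slt  r4, r6, r2        | r0=0 r1=4 r2=8 r3=3 r4=1 r5=12 r6=0
PC=6  bne  r2, r4, L9        | r0=0 r1=4 r2=8 r3=3 r4=1 r5=12 r6=0  [TAKEN]
PC=7  xori  r5, r0, 0        | r0=0 r1=4 r2=8 r3=3 r4=1 r5=0 r6=0
PC=9  xor  r2, r3, r2        | r0=0 r1=4 r2=11 r3=3 r4=1 r5=0 r6=0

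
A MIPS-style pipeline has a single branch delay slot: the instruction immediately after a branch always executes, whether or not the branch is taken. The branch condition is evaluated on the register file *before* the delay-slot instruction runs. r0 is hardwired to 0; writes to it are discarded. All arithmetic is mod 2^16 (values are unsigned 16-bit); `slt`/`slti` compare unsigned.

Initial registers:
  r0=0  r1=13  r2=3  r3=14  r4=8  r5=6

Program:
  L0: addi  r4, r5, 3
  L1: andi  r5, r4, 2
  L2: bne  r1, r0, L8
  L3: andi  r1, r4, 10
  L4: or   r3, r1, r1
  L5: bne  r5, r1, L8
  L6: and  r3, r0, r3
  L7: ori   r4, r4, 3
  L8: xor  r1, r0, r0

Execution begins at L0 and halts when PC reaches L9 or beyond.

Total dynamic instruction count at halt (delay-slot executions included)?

PC=0  addi  r4, r5, 3        | r0=0 r1=13 r2=3 r3=14 r4=9 r5=6
PC=1  andi  r5, r4, 2        | r0=0 r1=13 r2=3 r3=14 r4=9 r5=0
PC=2  bne  r1, r0, L8        | r0=0 r1=13 r2=3 r3=14 r4=9 r5=0  [TAKEN]
PC=3  andi  r1, r4, 10       | r0=0 r1=8 r2=3 r3=14 r4=9 r5=0
PC=8  xor  r1, r0, r0        | r0=0 r1=0 r2=3 r3=14 r4=9 r5=0

5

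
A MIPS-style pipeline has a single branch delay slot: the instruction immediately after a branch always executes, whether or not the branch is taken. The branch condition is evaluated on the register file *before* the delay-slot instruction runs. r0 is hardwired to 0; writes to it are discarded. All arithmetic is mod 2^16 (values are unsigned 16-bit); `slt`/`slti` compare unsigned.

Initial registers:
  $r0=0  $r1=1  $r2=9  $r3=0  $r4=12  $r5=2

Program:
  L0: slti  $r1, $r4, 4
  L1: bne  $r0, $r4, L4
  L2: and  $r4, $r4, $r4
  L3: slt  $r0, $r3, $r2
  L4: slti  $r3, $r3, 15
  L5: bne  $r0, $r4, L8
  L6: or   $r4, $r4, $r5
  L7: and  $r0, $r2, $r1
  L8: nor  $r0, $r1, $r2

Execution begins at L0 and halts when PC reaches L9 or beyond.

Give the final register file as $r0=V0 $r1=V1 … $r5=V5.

#0 slti  $r1, $r4, 4 ; 0/0/9/0/12/2
#1 bne  $r0, $r4, L4 ; 0/0/9/0/12/2 ; →target
#2 and  $r4, $r4, $r4 ; 0/0/9/0/12/2
#4 slti  $r3, $r3, 15 ; 0/0/9/1/12/2
#5 bne  $r0, $r4, L8 ; 0/0/9/1/12/2 ; →target
#6 or   $r4, $r4, $r5 ; 0/0/9/1/14/2
#8 nor  $r0, $r1, $r2 ; 0/0/9/1/14/2

$r0=0 $r1=0 $r2=9 $r3=1 $r4=14 $r5=2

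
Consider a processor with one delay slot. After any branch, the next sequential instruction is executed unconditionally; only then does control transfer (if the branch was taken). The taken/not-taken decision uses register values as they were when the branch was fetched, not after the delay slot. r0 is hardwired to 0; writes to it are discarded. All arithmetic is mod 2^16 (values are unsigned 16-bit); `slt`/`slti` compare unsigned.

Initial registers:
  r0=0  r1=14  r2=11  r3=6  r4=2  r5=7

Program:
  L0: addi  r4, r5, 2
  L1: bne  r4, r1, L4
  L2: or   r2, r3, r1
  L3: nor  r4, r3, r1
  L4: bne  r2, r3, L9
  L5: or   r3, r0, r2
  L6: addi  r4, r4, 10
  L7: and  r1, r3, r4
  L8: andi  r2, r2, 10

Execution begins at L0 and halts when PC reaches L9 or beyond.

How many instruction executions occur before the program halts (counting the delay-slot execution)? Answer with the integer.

#0 addi  r4, r5, 2 ; 0/14/11/6/9/7
#1 bne  r4, r1, L4 ; 0/14/11/6/9/7 ; →target
#2 or   r2, r3, r1 ; 0/14/14/6/9/7
#4 bne  r2, r3, L9 ; 0/14/14/6/9/7 ; →target
#5 or   r3, r0, r2 ; 0/14/14/14/9/7

5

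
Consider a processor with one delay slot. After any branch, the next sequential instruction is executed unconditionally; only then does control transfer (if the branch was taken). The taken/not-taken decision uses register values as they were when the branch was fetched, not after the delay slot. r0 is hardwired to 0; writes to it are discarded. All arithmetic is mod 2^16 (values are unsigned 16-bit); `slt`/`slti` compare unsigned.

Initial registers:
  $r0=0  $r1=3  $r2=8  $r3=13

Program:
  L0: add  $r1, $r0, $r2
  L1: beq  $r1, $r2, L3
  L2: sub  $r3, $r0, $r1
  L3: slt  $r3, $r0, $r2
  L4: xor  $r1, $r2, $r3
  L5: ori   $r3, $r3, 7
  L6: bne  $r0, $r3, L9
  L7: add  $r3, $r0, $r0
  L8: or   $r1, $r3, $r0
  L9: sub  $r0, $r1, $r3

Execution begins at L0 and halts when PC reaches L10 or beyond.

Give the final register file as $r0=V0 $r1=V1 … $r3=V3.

  step pc=0: add  $r1, $r0, $r2  regs=(0,8,8,13)
  step pc=1: beq  $r1, $r2, L3  cond=T  regs=(0,8,8,13)
  step pc=2: sub  $r3, $r0, $r1  regs=(0,8,8,65528)
  step pc=3: slt  $r3, $r0, $r2  regs=(0,8,8,1)
  step pc=4: xor  $r1, $r2, $r3  regs=(0,9,8,1)
  step pc=5: ori   $r3, $r3, 7  regs=(0,9,8,7)
  step pc=6: bne  $r0, $r3, L9  cond=T  regs=(0,9,8,7)
  step pc=7: add  $r3, $r0, $r0  regs=(0,9,8,0)
  step pc=9: sub  $r0, $r1, $r3  regs=(0,9,8,0)

$r0=0 $r1=9 $r2=8 $r3=0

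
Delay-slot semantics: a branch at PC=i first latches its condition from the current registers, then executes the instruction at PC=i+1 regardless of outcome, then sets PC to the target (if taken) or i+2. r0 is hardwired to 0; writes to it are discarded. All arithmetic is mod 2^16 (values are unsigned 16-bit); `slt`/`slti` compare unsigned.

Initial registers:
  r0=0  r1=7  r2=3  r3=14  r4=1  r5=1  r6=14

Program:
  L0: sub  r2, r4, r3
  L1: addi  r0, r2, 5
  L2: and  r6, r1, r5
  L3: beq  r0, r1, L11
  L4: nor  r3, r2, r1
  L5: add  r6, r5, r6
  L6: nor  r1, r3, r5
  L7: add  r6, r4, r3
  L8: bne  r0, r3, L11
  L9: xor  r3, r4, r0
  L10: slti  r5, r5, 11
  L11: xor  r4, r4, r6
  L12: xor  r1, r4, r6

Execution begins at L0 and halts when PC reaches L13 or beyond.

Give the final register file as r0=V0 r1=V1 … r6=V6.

  step pc=0: sub  r2, r4, r3  regs=(0,7,65523,14,1,1,14)
  step pc=1: addi  r0, r2, 5  regs=(0,7,65523,14,1,1,14)
  step pc=2: and  r6, r1, r5  regs=(0,7,65523,14,1,1,1)
  step pc=3: beq  r0, r1, L11  cond=F  regs=(0,7,65523,14,1,1,1)
  step pc=4: nor  r3, r2, r1  regs=(0,7,65523,8,1,1,1)
  step pc=5: add  r6, r5, r6  regs=(0,7,65523,8,1,1,2)
  step pc=6: nor  r1, r3, r5  regs=(0,65526,65523,8,1,1,2)
  step pc=7: add  r6, r4, r3  regs=(0,65526,65523,8,1,1,9)
  step pc=8: bne  r0, r3, L11  cond=T  regs=(0,65526,65523,8,1,1,9)
  step pc=9: xor  r3, r4, r0  regs=(0,65526,65523,1,1,1,9)
  step pc=11: xor  r4, r4, r6  regs=(0,65526,65523,1,8,1,9)
  step pc=12: xor  r1, r4, r6  regs=(0,1,65523,1,8,1,9)

r0=0 r1=1 r2=65523 r3=1 r4=8 r5=1 r6=9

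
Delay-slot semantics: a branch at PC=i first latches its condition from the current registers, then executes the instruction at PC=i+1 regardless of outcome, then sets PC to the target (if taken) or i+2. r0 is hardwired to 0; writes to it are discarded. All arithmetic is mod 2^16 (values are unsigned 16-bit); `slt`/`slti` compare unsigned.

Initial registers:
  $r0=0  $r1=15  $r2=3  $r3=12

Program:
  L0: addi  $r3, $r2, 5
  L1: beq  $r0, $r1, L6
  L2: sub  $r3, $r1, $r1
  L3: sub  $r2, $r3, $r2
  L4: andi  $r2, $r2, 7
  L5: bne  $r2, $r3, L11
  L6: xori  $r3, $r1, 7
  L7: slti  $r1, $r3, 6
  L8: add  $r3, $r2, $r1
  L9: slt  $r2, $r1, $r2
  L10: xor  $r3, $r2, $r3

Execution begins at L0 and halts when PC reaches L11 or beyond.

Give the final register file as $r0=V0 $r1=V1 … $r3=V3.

$r0=0 $r1=15 $r2=5 $r3=8

  step pc=0: addi  $r3, $r2, 5  regs=(0,15,3,8)
  step pc=1: beq  $r0, $r1, L6  cond=F  regs=(0,15,3,8)
  step pc=2: sub  $r3, $r1, $r1  regs=(0,15,3,0)
  step pc=3: sub  $r2, $r3, $r2  regs=(0,15,65533,0)
  step pc=4: andi  $r2, $r2, 7  regs=(0,15,5,0)
  step pc=5: bne  $r2, $r3, L11  cond=T  regs=(0,15,5,0)
  step pc=6: xori  $r3, $r1, 7  regs=(0,15,5,8)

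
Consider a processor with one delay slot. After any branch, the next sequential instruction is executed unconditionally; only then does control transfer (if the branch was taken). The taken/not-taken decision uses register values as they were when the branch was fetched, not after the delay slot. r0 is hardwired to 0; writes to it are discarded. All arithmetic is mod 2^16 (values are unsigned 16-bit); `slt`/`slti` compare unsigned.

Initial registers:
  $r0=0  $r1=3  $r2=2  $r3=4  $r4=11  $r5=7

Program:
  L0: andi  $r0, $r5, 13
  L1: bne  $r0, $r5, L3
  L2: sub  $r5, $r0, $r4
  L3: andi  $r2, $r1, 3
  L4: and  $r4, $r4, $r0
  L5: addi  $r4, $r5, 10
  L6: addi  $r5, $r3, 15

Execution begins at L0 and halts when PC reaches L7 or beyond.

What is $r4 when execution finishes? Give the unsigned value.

65535

[0] andi  $r0, $r5, 13  →  {$r0:0, $r1:3, $r2:2, $r3:4, $r4:11, $r5:7}
[1] bne  $r0, $r5, L3  →  {$r0:0, $r1:3, $r2:2, $r3:4, $r4:11, $r5:7}  ⟨branch taken⟩
[2] sub  $r5, $r0, $r4  →  {$r0:0, $r1:3, $r2:2, $r3:4, $r4:11, $r5:65525}
[3] andi  $r2, $r1, 3  →  {$r0:0, $r1:3, $r2:3, $r3:4, $r4:11, $r5:65525}
[4] and  $r4, $r4, $r0  →  {$r0:0, $r1:3, $r2:3, $r3:4, $r4:0, $r5:65525}
[5] addi  $r4, $r5, 10  →  {$r0:0, $r1:3, $r2:3, $r3:4, $r4:65535, $r5:65525}
[6] addi  $r5, $r3, 15  →  {$r0:0, $r1:3, $r2:3, $r3:4, $r4:65535, $r5:19}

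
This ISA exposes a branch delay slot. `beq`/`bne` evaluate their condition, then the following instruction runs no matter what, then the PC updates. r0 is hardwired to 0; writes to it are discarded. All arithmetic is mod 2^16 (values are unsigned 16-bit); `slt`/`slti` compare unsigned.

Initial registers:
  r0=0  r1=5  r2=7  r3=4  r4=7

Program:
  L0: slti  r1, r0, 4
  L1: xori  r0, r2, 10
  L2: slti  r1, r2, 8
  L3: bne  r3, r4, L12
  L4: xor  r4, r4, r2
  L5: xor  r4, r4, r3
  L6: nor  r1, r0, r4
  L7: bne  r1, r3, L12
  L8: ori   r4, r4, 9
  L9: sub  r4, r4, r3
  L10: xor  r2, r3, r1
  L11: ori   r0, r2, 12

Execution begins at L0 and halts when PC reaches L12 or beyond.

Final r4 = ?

[0] slti  r1, r0, 4  →  {r0:0, r1:1, r2:7, r3:4, r4:7}
[1] xori  r0, r2, 10  →  {r0:0, r1:1, r2:7, r3:4, r4:7}
[2] slti  r1, r2, 8  →  {r0:0, r1:1, r2:7, r3:4, r4:7}
[3] bne  r3, r4, L12  →  {r0:0, r1:1, r2:7, r3:4, r4:7}  ⟨branch taken⟩
[4] xor  r4, r4, r2  →  {r0:0, r1:1, r2:7, r3:4, r4:0}

0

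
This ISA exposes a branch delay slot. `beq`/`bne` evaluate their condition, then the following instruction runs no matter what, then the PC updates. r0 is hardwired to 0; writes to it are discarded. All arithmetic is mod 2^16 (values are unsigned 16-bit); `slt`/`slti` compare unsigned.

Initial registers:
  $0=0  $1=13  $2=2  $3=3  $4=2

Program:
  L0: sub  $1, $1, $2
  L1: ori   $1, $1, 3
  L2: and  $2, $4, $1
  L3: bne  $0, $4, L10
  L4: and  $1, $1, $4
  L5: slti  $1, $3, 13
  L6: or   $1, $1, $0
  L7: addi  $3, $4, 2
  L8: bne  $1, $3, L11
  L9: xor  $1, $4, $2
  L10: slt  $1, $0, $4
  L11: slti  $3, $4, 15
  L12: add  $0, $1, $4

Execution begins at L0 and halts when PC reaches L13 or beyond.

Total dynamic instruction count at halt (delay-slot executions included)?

8

#0 sub  $1, $1, $2 ; 0/11/2/3/2
#1 ori   $1, $1, 3 ; 0/11/2/3/2
#2 and  $2, $4, $1 ; 0/11/2/3/2
#3 bne  $0, $4, L10 ; 0/11/2/3/2 ; →target
#4 and  $1, $1, $4 ; 0/2/2/3/2
#10 slt  $1, $0, $4 ; 0/1/2/3/2
#11 slti  $3, $4, 15 ; 0/1/2/1/2
#12 add  $0, $1, $4 ; 0/1/2/1/2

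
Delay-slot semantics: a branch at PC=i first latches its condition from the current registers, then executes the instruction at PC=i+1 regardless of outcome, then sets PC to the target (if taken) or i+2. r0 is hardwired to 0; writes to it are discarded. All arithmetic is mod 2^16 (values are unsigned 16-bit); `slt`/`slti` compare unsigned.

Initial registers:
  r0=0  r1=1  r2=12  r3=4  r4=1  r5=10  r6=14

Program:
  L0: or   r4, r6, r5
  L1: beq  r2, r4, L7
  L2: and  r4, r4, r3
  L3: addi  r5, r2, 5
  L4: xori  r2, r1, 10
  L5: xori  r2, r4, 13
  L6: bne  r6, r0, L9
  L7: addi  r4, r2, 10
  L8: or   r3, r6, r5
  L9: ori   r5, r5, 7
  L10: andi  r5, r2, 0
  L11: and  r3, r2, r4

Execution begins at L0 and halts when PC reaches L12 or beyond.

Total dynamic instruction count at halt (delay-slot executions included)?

[0] or   r4, r6, r5  →  {r0:0, r1:1, r2:12, r3:4, r4:14, r5:10, r6:14}
[1] beq  r2, r4, L7  →  {r0:0, r1:1, r2:12, r3:4, r4:14, r5:10, r6:14}  ⟨branch fallthrough⟩
[2] and  r4, r4, r3  →  {r0:0, r1:1, r2:12, r3:4, r4:4, r5:10, r6:14}
[3] addi  r5, r2, 5  →  {r0:0, r1:1, r2:12, r3:4, r4:4, r5:17, r6:14}
[4] xori  r2, r1, 10  →  {r0:0, r1:1, r2:11, r3:4, r4:4, r5:17, r6:14}
[5] xori  r2, r4, 13  →  {r0:0, r1:1, r2:9, r3:4, r4:4, r5:17, r6:14}
[6] bne  r6, r0, L9  →  {r0:0, r1:1, r2:9, r3:4, r4:4, r5:17, r6:14}  ⟨branch taken⟩
[7] addi  r4, r2, 10  →  {r0:0, r1:1, r2:9, r3:4, r4:19, r5:17, r6:14}
[9] ori   r5, r5, 7  →  {r0:0, r1:1, r2:9, r3:4, r4:19, r5:23, r6:14}
[10] andi  r5, r2, 0  →  {r0:0, r1:1, r2:9, r3:4, r4:19, r5:0, r6:14}
[11] and  r3, r2, r4  →  {r0:0, r1:1, r2:9, r3:1, r4:19, r5:0, r6:14}

11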